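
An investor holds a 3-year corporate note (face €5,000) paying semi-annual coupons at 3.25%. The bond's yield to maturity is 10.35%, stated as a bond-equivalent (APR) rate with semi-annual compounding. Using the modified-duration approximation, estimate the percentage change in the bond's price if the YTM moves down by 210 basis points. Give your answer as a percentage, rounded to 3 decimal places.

+5.726%

Periodic yield y = 0.05175. Modified duration first:
  t   CF        PV=CF/(1+0.05175)^t    t·PV
  1        81.25        77.2522        77.2522
  2        81.25        73.4511       146.9022
  3        81.25        69.8370       209.5111
  4        81.25        66.4008       265.6032
  5        81.25        63.1336       315.6682
  6     5,081.25     3,754.0101    22,524.0607
  Σ                  4,104.0849    23,538.9976
P = 4,104.0849; D_Mac = 5.73550 half-year periods = 2.86775 yrs; D_mod = 2.86775/(1+0.05175) = 2.72665 yrs.
ΔP/P ≈ -D_mod · Δy = -2.72665 × (-0.021) = +0.057260 = +5.7260%.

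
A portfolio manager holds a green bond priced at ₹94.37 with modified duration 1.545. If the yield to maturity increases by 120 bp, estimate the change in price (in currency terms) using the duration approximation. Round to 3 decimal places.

-₹1.750

Duration approximation: ΔP/P ≈ -D_mod · Δy = -1.545 × (+0.012) = -0.018540.
ΔP ≈ 94.37 × (-0.018540) = -1.7496198.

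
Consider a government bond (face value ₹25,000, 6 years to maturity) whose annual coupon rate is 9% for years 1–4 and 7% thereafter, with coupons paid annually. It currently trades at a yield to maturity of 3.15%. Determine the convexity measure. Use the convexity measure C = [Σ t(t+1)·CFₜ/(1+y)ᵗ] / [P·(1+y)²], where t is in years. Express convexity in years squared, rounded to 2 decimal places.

With y = 0.0315:
  t   CF        PV=CF/(1+0.0315)^t    t·PV        t(t+1)·PV
  1     2,250.00     2,181.2894     2,181.2894       4,362.5788
  2     2,250.00     2,114.6771     4,229.3541      12,688.0623
  3     2,250.00     2,050.0989     6,150.2968      24,601.1873
  4     2,250.00     1,987.4929     7,949.9717      39,749.8583
  5     1,750.00     1,498.6213     7,493.1063      44,958.6376
  6    26,750.00    22,207.9460   133,247.6759     932,733.7314
  Σ                 32,040.1255   161,251.6942   1,059,094.0557
P = 32,040.1255.
Convexity = Σ t(t+1)·PV / [P·(1+y)²] = 1,059,094.0557 / (32,040.1255 × 1.063992) = 31.06718.

31.07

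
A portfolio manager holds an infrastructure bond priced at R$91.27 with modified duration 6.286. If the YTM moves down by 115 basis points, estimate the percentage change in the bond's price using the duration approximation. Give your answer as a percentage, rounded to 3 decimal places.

+7.229%

Duration approximation: ΔP/P ≈ -D_mod · Δy = -6.286 × (-0.0115) = +0.072289.
As a percentage: +7.2289%.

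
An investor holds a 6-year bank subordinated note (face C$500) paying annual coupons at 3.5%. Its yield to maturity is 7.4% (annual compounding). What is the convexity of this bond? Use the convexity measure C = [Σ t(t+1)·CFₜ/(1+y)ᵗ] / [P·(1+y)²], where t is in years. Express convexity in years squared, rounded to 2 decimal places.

With y = 0.074:
  t   CF        PV=CF/(1+0.074)^t    t·PV        t(t+1)·PV
  1        17.50        16.2942        16.2942          32.5885
  2        17.50        15.1715        30.3431          91.0292
  3        17.50        14.1262        42.3786         169.5143
  4        17.50        13.1529        52.6115         263.0576
  5        17.50        12.2466        61.2332         367.3989
  6       517.50       337.1977     2,023.1865      14,162.3054
  Σ                    408.1892     2,226.0471      15,085.8940
P = 408.1892.
Convexity = Σ t(t+1)·PV / [P·(1+y)²] = 15,085.8940 / (408.1892 × 1.153476) = 32.04062.

32.04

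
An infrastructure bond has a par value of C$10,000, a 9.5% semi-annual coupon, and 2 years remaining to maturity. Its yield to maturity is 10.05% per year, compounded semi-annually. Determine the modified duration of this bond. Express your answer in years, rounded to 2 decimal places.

1.78 years

Periodic yield y = 0.05025. First find Macaulay duration:
  t   CF        PV=CF/(1+0.05025)^t    t·PV
  1       475.00       452.2733       452.2733
  2       475.00       430.6339       861.2678
  3       475.00       410.0299     1,230.0897
  4    10,475.00     8,609.6059    34,438.4235
  Σ                  9,902.5430    36,982.0543
P = 9,902.5430; Macaulay duration = 36,982.0543 / 9,902.5430 = 3.73460 half-year periods = 1.86730 years.
Modified duration = D_Mac / (1 + y) = 1.86730 / 1.05025 = 1.77796 years.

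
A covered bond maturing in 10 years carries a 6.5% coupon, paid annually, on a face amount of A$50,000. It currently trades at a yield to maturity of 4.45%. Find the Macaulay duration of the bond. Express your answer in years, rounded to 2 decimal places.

7.85 years

Periodic yield y = 0.0445. Discount each cash flow and weight by its year:
  t   CF        PV=CF/(1+0.0445)^t    t·PV
  1     3,250.00     3,111.5366     3,111.5366
  2     3,250.00     2,978.9724     5,957.9447
  3     3,250.00     2,852.0559     8,556.1676
  4     3,250.00     2,730.5465    10,922.1862
  5     3,250.00     2,614.2140    13,071.0701
  6     3,250.00     2,502.8377    15,017.0264
  7     3,250.00     2,396.2065    16,773.4458
  8     3,250.00     2,294.1183    18,352.9463
  9     3,250.00     2,196.3794    19,767.4146
  10   53,250.00    34,453.6446   344,536.4455
  Σ                 58,130.5119   456,066.1839
Price P = Σ PV = 58,130.5119.
Macaulay duration = Σ(t·PV) / P = 456,066.1839 / 58,130.5119 = 7.84556 years.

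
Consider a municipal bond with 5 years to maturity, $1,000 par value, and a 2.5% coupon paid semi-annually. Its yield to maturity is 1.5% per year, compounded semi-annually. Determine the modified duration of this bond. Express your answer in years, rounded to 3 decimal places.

4.704 years

Periodic yield y = 0.0075. First find Macaulay duration:
  t   CF        PV=CF/(1+0.0075)^t    t·PV
  1        12.50        12.4069        12.4069
  2        12.50        12.3146        24.6292
  3        12.50        12.2229        36.6687
  4        12.50        12.1319        48.5277
  5        12.50        12.0416        60.2081
  6        12.50        11.9520        71.7119
  7        12.50        11.8630        83.0410
  8        12.50        11.7747        94.1975
  9        12.50        11.6870       105.1834
  10    1,012.50       939.6032     9,396.0319
  Σ                  1,047.9979     9,932.6064
P = 1,047.9979; Macaulay duration = 9,932.6064 / 1,047.9979 = 9.47770 half-year periods = 4.73885 years.
Modified duration = D_Mac / (1 + y) = 4.73885 / 1.0075 = 4.70357 years.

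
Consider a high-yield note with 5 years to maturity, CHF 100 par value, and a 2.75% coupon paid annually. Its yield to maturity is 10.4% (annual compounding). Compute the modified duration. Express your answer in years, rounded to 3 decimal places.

4.241 years

Periodic yield y = 0.104. First find Macaulay duration:
  t   CF        PV=CF/(1+0.104)^t    t·PV
  1         2.75         2.4909         2.4909
  2         2.75         2.2563         4.5126
  3         2.75         2.0437         6.1312
  4         2.75         1.8512         7.4049
  5       102.75        62.6522       313.2611
  Σ                     71.2944       333.8007
P = 71.2944; Macaulay duration = 333.8007 / 71.2944 = 4.68200 years.
Modified duration = D_Mac / (1 + y) = 4.68200 / 1.104 = 4.24095 years.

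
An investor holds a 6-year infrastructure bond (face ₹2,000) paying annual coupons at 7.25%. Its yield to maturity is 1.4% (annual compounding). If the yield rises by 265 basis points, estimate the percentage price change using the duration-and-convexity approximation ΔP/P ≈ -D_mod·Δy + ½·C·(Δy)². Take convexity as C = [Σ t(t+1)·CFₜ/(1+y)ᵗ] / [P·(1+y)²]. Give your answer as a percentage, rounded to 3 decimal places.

-12.435%

With y = 0.014:
  t   CF        PV=CF/(1+0.014)^t    t·PV        t(t+1)·PV
  1       145.00       142.9980       142.9980         285.9961
  2       145.00       141.0237       282.0474         846.1422
  3       145.00       139.0766       417.2299       1,668.9195
  4       145.00       137.1564       548.6257       2,743.1287
  5       145.00       135.2628       676.3138       4,057.8826
  6     2,145.00     1,973.3293    11,839.9759      82,879.8310
  Σ                  2,668.8468    13,907.1907      92,481.9000
P = 2,668.8468; D_Mac = 5.21094 yrs; D_mod = 5.13899 yrs; C = 33.70212.
Duration effect: -5.13899 × (+0.0265) = -0.136183
Convexity effect: 0.5 × 33.70212 × (0.0265)² = +0.0118337
ΔP/P ≈ -0.136183 + 0.0118337 = -0.124350 = -12.4350%.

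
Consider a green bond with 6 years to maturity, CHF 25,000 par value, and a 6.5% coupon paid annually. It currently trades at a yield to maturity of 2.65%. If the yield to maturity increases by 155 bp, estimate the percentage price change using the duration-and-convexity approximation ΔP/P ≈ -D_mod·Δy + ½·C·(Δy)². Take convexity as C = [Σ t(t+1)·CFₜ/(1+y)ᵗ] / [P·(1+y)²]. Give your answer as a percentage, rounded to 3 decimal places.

-7.517%

With y = 0.0265:
  t   CF        PV=CF/(1+0.0265)^t    t·PV        t(t+1)·PV
  1     1,625.00     1,583.0492     1,583.0492       3,166.0984
  2     1,625.00     1,542.1814     3,084.3628       9,253.0883
  3     1,625.00     1,502.3686     4,507.1059      18,028.4235
  4     1,625.00     1,463.5837     5,854.3346      29,271.6731
  5     1,625.00     1,425.8000     7,128.9998      42,773.9987
  6    26,625.00    22,758.0944   136,548.5663     955,839.9641
  Σ                 30,275.0772   158,706.4185   1,058,333.2460
P = 30,275.0772; D_Mac = 5.24215 yrs; D_mod = 5.10682 yrs; C = 33.17564.
Duration effect: -5.10682 × (+0.0155) = -0.079156
Convexity effect: 0.5 × 33.17564 × (0.0155)² = +0.0039852
ΔP/P ≈ -0.079156 + 0.0039852 = -0.075170 = -7.5170%.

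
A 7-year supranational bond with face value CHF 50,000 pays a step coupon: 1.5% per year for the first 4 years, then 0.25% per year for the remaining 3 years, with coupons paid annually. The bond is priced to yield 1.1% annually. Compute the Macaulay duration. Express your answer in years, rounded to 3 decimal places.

Periodic yield y = 0.011. Discount each cash flow and weight by its year:
  t   CF        PV=CF/(1+0.011)^t    t·PV
  1       750.00       741.8398       741.8398
  2       750.00       733.7683     1,467.5366
  3       750.00       725.7847     2,177.3540
  4       750.00       717.8879     2,871.5517
  5       125.00       118.3462       591.7309
  6       125.00       117.0585       702.3512
  7    50,125.00    46,429.7448   325,008.2135
  Σ                 49,584.4302   333,560.5777
Price P = Σ PV = 49,584.4302.
Macaulay duration = Σ(t·PV) / P = 333,560.5777 / 49,584.4302 = 6.72712 years.

6.727 years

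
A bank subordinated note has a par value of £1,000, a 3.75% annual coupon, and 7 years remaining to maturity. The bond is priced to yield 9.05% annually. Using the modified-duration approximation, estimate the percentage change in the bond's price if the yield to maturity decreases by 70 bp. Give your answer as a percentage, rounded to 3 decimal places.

+3.942%

Periodic yield y = 0.0905. Modified duration first:
  t   CF        PV=CF/(1+0.0905)^t    t·PV
  1        37.50        34.3879        34.3879
  2        37.50        31.5341        63.0681
  3        37.50        28.9171        86.7512
  4        37.50        26.5173       106.0690
  5        37.50        24.3166       121.5830
  6        37.50        22.2986       133.7915
  7     1,037.50       565.7290     3,960.1028
  Σ                    733.7004     4,505.7535
P = 733.7004; D_Mac = 6.14114 yrs; D_mod = 6.14114/(1+0.0905) = 5.63149 yrs.
ΔP/P ≈ -D_mod · Δy = -5.63149 × (-0.007) = +0.039420 = +3.9420%.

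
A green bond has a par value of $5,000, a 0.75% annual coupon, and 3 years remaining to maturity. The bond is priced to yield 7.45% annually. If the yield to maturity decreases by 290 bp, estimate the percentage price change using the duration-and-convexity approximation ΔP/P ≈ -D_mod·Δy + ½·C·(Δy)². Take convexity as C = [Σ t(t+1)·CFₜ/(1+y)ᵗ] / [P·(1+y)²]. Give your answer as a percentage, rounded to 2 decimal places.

+8.46%

With y = 0.0745:
  t   CF        PV=CF/(1+0.0745)^t    t·PV        t(t+1)·PV
  1        37.50        34.9000        34.9000          69.7999
  2        37.50        32.4802        64.9604         194.8811
  3     5,037.50     4,060.6523    12,181.9568      48,727.8271
  Σ                  4,128.0324    12,281.8171      48,992.5081
P = 4,128.0324; D_Mac = 2.97522 yrs; D_mod = 2.76894 yrs; C = 10.27954.
Duration effect: -2.76894 × (-0.029) = +0.080299
Convexity effect: 0.5 × 10.27954 × (-0.029)² = +0.0043225
ΔP/P ≈ +0.080299 + 0.0043225 = +0.084622 = +8.4622%.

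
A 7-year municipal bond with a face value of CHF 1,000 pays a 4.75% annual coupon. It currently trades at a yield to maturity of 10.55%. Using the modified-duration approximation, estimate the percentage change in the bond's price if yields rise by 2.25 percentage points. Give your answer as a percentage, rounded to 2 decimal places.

-12.07%

Periodic yield y = 0.1055. Modified duration first:
  t   CF        PV=CF/(1+0.1055)^t    t·PV
  1        47.50        42.9670        42.9670
  2        47.50        38.8666        77.7331
  3        47.50        35.1575       105.4724
  4        47.50        31.8023       127.2092
  5        47.50        28.7674       143.8368
  6        47.50        26.0220       156.1322
  7     1,047.50       519.0902     3,633.6312
  Σ                    722.6728     4,286.9818
P = 722.6728; D_Mac = 5.93212 yrs; D_mod = 5.93212/(1+0.1055) = 5.36601 yrs.
ΔP/P ≈ -D_mod · Δy = -5.36601 × (+0.0225) = -0.120735 = -12.0735%.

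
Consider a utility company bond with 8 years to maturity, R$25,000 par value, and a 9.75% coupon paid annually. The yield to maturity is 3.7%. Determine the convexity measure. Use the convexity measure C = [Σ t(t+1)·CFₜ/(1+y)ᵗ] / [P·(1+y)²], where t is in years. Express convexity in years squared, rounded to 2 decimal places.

With y = 0.037:
  t   CF        PV=CF/(1+0.037)^t    t·PV        t(t+1)·PV
  1     2,437.50     2,350.5304     2,350.5304       4,701.0608
  2     2,437.50     2,266.6638     4,533.3276      13,599.9829
  3     2,437.50     2,185.7896     6,557.3688      26,229.4752
  4     2,437.50     2,107.8010     8,431.2039      42,156.0193
  5     2,437.50     2,032.5950    10,162.9748      60,977.8485
  6     2,437.50     1,960.0723    11,760.4337      82,323.0356
  7     2,437.50     1,890.1372    13,230.9604     105,847.6832
  8    27,437.50    20,517.0297   164,136.2374   1,477,226.1362
  Σ                 35,310.6189   221,163.0368   1,813,061.2417
P = 35,310.6189.
Convexity = Σ t(t+1)·PV / [P·(1+y)²] = 1,813,061.2417 / (35,310.6189 × 1.075369) = 47.74739.

47.75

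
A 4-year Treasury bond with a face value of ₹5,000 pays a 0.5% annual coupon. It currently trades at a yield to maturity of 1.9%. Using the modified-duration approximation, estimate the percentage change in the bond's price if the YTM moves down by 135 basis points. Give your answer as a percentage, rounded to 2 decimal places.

+5.26%

Periodic yield y = 0.019. Modified duration first:
  t   CF        PV=CF/(1+0.019)^t    t·PV
  1        25.00        24.5339        24.5339
  2        25.00        24.0764        48.1528
  3        25.00        23.6275        70.8824
  4     5,025.00     4,660.5732    18,642.2927
  Σ                  4,732.8109    18,785.8618
P = 4,732.8109; D_Mac = 3.96928 yrs; D_mod = 3.96928/(1+0.019) = 3.89527 yrs.
ΔP/P ≈ -D_mod · Δy = -3.89527 × (-0.0135) = +0.052586 = +5.2586%.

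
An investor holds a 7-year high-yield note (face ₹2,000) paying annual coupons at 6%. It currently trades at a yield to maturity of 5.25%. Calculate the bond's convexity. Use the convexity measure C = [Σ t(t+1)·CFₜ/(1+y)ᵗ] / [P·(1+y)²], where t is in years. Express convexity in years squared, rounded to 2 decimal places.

With y = 0.0525:
  t   CF        PV=CF/(1+0.0525)^t    t·PV        t(t+1)·PV
  1       120.00       114.0143       114.0143         228.0285
  2       120.00       108.3271       216.6542         649.9625
  3       120.00       102.9236       308.7708       1,235.0831
  4       120.00        97.7896       391.1585       1,955.7927
  5       120.00        92.9118       464.5588       2,787.3530
  6       120.00        88.2772       529.6633       3,707.6430
  7     2,120.00     1,481.7711    10,372.3979      82,979.1834
  Σ                  2,086.0147    12,397.2178      93,543.0462
P = 2,086.0147.
Convexity = Σ t(t+1)·PV / [P·(1+y)²] = 93,543.0462 / (2,086.0147 × 1.107756) = 40.48088.

40.48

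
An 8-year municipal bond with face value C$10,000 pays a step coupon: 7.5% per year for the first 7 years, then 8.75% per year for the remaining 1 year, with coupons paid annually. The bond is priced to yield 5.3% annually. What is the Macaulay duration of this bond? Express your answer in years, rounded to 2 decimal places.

Periodic yield y = 0.053. Discount each cash flow and weight by its year:
  t   CF        PV=CF/(1+0.053)^t    t·PV
  1       750.00       712.2507       712.2507
  2       750.00       676.4014     1,352.8029
  3       750.00       642.3565     1,927.0696
  4       750.00       610.0252     2,440.1008
  5       750.00       579.3212     2,896.6059
  6       750.00       550.1626     3,300.9754
  7       750.00       522.4716     3,657.3010
  8    10,875.00     7,194.5278    57,556.2225
  Σ                 11,487.5170    73,843.3289
Price P = Σ PV = 11,487.5170.
Macaulay duration = Σ(t·PV) / P = 73,843.3289 / 11,487.5170 = 6.42814 years.

6.43 years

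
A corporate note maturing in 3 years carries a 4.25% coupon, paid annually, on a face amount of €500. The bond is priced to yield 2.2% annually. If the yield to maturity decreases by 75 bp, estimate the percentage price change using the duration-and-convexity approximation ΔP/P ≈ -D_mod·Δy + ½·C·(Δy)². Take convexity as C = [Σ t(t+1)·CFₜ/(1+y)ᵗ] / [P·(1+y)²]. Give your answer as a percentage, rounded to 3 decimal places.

With y = 0.022:
  t   CF        PV=CF/(1+0.022)^t    t·PV        t(t+1)·PV
  1        21.25        20.7926        20.7926          41.5851
  2        21.25        20.3450        40.6899         122.0698
  3       521.25       488.3075     1,464.9225       5,859.6898
  Σ                    529.4450     1,526.4050       6,023.3448
P = 529.4450; D_Mac = 2.88303 yrs; D_mod = 2.82097 yrs; C = 10.89219.
Duration effect: -2.82097 × (-0.0075) = +0.021157
Convexity effect: 0.5 × 10.89219 × (-0.0075)² = +0.0003063
ΔP/P ≈ +0.021157 + 0.0003063 = +0.021464 = +2.1464%.

+2.146%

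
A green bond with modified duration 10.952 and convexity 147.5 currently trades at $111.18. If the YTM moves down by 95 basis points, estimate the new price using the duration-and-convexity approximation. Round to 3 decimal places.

$123.488

Duration effect: -D_mod·Δy = -10.952 × (-0.0095) = +0.104044
Convexity effect: ½·C·(Δy)² = 0.5 × 147.5 × (-0.0095)² = +0.0066559375
ΔP/P ≈ +0.104044 + 0.0066559375 = +0.1106999375
New price ≈ 111.18 × (1 + 0.1106999375) = 123.48761905125.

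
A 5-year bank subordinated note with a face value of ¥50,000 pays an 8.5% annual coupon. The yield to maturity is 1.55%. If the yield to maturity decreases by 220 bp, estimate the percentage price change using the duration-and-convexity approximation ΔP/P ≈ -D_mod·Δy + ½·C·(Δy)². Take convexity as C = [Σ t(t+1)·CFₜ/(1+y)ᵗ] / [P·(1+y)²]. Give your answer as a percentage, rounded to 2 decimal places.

+10.08%

With y = 0.0155:
  t   CF        PV=CF/(1+0.0155)^t    t·PV        t(t+1)·PV
  1     4,250.00     4,185.1305     4,185.1305       8,370.2610
  2     4,250.00     4,121.2511     8,242.5022      24,727.5065
  3     4,250.00     4,058.3467    12,175.0401      48,700.1605
  4     4,250.00     3,996.4025    15,985.6099      79,928.0495
  5    54,250.00    50,234.2710   251,171.3548   1,507,028.1288
  Σ                 66,595.4017   291,759.6375   1,668,754.1063
P = 66,595.4017; D_Mac = 4.38108 yrs; D_mod = 4.31421 yrs; C = 24.29899.
Duration effect: -4.31421 × (-0.022) = +0.094913
Convexity effect: 0.5 × 24.29899 × (-0.022)² = +0.0058804
ΔP/P ≈ +0.094913 + 0.0058804 = +0.100793 = +10.0793%.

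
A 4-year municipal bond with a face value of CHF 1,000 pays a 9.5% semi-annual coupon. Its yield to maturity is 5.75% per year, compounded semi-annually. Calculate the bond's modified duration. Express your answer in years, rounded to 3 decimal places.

3.363 years

Periodic yield y = 0.02875. First find Macaulay duration:
  t   CF        PV=CF/(1+0.02875)^t    t·PV
  1        47.50        46.1725        46.1725
  2        47.50        44.8822        89.7644
  3        47.50        43.6279       130.8836
  4        47.50        42.4086       169.6345
  5        47.50        41.2235       206.1173
  6        47.50        40.0714       240.4284
  7        47.50        38.9515       272.6608
  8     1,047.50       834.9784     6,679.8273
  Σ                  1,132.3160     7,835.4888
P = 1,132.3160; Macaulay duration = 7,835.4888 / 1,132.3160 = 6.91988 half-year periods = 3.45994 years.
Modified duration = D_Mac / (1 + y) = 3.45994 / 1.02875 = 3.36325 years.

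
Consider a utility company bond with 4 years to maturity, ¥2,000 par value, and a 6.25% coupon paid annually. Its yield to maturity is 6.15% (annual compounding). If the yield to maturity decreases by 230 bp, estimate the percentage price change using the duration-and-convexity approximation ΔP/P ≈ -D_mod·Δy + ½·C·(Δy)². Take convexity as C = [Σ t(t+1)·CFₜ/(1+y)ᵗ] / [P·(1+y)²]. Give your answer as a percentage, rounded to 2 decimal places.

With y = 0.0615:
  t   CF        PV=CF/(1+0.0615)^t    t·PV        t(t+1)·PV
  1       125.00       117.7579       117.7579         235.5158
  2       125.00       110.9354       221.8707         665.6122
  3       125.00       104.5081       313.5243       1,254.0974
  4     2,125.00     1,673.7051     6,694.8204      33,474.1021
  Σ                  2,006.9065     7,347.9734      35,629.3274
P = 2,006.9065; D_Mac = 3.66134 yrs; D_mod = 3.44922 yrs; C = 15.75580.
Duration effect: -3.44922 × (-0.023) = +0.079332
Convexity effect: 0.5 × 15.75580 × (-0.023)² = +0.0041674
ΔP/P ≈ +0.079332 + 0.0041674 = +0.083499 = +8.3499%.

+8.35%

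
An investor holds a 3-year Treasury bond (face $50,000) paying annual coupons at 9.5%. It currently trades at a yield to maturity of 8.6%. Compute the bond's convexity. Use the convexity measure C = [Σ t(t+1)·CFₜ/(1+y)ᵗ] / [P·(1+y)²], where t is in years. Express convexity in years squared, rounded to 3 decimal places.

With y = 0.086:
  t   CF        PV=CF/(1+0.086)^t    t·PV        t(t+1)·PV
  1     4,750.00     4,373.8490     4,373.8490       8,747.6980
  2     4,750.00     4,027.4853     8,054.9705      24,164.9115
  3    54,750.00    42,745.9179   128,237.7538     512,951.0153
  Σ                 51,147.2522   140,666.5733     545,863.6248
P = 51,147.2522.
Convexity = Σ t(t+1)·PV / [P·(1+y)²] = 545,863.6248 / (51,147.2522 × 1.179396) = 9.04903.

9.049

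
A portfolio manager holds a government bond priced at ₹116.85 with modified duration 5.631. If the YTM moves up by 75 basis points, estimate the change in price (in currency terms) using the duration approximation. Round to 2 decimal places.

-₹4.93

Duration approximation: ΔP/P ≈ -D_mod · Δy = -5.631 × (+0.0075) = -0.0422325.
ΔP ≈ 116.85 × (-0.0422325) = -4.934867625.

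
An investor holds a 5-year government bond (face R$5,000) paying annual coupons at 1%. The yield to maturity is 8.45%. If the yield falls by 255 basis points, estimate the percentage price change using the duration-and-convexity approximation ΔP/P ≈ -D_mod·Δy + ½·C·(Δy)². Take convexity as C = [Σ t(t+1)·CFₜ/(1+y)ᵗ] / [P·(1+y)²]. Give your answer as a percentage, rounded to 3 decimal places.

With y = 0.0845:
  t   CF        PV=CF/(1+0.0845)^t    t·PV        t(t+1)·PV
  1        50.00        46.1042        46.1042          92.2084
  2        50.00        42.5119        85.0239         255.0716
  3        50.00        39.1996       117.5987         470.3949
  4        50.00        36.1453       144.5812         722.9059
  5     5,050.00     3,366.2285    16,831.1426     100,986.8559
  Σ                  3,530.1895    17,224.4506     102,527.4367
P = 3,530.1895; D_Mac = 4.87919 yrs; D_mod = 4.49902 yrs; C = 24.69352.
Duration effect: -4.49902 × (-0.0255) = +0.114725
Convexity effect: 0.5 × 24.69352 × (-0.0255)² = +0.0080285
ΔP/P ≈ +0.114725 + 0.0080285 = +0.122753 = +12.2753%.

+12.275%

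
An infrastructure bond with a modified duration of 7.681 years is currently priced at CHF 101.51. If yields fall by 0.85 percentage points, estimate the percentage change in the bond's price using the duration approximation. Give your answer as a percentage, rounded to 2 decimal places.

+6.53%

Duration approximation: ΔP/P ≈ -D_mod · Δy = -7.681 × (-0.0085) = +0.0652885.
As a percentage: +6.52885%.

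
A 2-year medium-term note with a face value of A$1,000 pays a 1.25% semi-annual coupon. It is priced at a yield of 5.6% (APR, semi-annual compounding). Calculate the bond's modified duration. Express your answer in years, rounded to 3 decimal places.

1.927 years

Periodic yield y = 0.028. First find Macaulay duration:
  t   CF        PV=CF/(1+0.028)^t    t·PV
  1         6.25         6.0798         6.0798
  2         6.25         5.9142        11.8283
  3         6.25         5.7531        17.2593
  4     1,006.25       901.0179     3,604.0717
  Σ                    918.7650     3,639.2391
P = 918.7650; Macaulay duration = 3,639.2391 / 918.7650 = 3.96101 half-year periods = 1.98051 years.
Modified duration = D_Mac / (1 + y) = 1.98051 / 1.028 = 1.92656 years.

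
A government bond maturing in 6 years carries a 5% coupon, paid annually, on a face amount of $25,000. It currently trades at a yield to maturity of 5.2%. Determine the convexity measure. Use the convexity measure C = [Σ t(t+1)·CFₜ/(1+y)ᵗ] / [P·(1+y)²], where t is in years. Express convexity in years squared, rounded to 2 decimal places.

With y = 0.052:
  t   CF        PV=CF/(1+0.052)^t    t·PV        t(t+1)·PV
  1     1,250.00     1,188.2129     1,188.2129       2,376.4259
  2     1,250.00     1,129.4800     2,258.9599       6,776.8798
  3     1,250.00     1,073.6502     3,220.9505      12,883.8019
  4     1,250.00     1,020.5800     4,082.3200      20,411.6000
  5     1,250.00       970.1331     4,850.6654      29,103.9924
  6    26,250.00    19,365.7744   116,194.6466     813,362.5259
  Σ                 24,747.8306   131,795.7553     884,915.2259
P = 24,747.8306.
Convexity = Σ t(t+1)·PV / [P·(1+y)²] = 884,915.2259 / (24,747.8306 × 1.106704) = 32.30971.

32.31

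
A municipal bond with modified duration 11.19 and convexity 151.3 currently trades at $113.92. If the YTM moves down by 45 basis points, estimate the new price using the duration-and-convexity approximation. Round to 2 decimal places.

$119.83

Duration effect: -D_mod·Δy = -11.19 × (-0.0045) = +0.050355
Convexity effect: ½·C·(Δy)² = 0.5 × 151.3 × (-0.0045)² = +0.0015319125
ΔP/P ≈ +0.050355 + 0.0015319125 = +0.0518869125
New price ≈ 113.92 × (1 + 0.0518869125) = 119.830957072.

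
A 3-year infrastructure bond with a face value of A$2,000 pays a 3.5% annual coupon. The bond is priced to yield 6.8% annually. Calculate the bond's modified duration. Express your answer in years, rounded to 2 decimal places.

Periodic yield y = 0.068. First find Macaulay duration:
  t   CF        PV=CF/(1+0.068)^t    t·PV
  1        70.00        65.5431        65.5431
  2        70.00        61.3699       122.7398
  3     2,070.00     1,699.2473     5,097.7419
  Σ                  1,826.1603     5,286.0248
P = 1,826.1603; Macaulay duration = 5,286.0248 / 1,826.1603 = 2.89461 years.
Modified duration = D_Mac / (1 + y) = 2.89461 / 1.068 = 2.71031 years.

2.71 years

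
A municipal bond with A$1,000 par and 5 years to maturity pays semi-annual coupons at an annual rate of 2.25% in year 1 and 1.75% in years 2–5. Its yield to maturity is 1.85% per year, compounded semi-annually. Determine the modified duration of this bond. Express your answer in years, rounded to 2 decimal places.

4.74 years

Periodic yield y = 0.00925. First find Macaulay duration:
  t   CF        PV=CF/(1+0.00925)^t    t·PV
  1        11.25        11.1469        11.1469
  2        11.25        11.0447        22.0895
  3         8.75         8.5116        25.5348
  4         8.75         8.4336        33.7344
  5         8.75         8.3563        41.7815
  6         8.75         8.2797        49.6783
  7         8.75         8.2038        57.4268
  8         8.75         8.1286        65.0291
  9         8.75         8.0541        72.4873
  10    1,008.75       920.0172     9,200.1724
  Σ                  1,000.1767     9,579.0811
P = 1,000.1767; Macaulay duration = 9,579.0811 / 1,000.1767 = 9.57739 half-year periods = 4.78869 years.
Modified duration = D_Mac / (1 + y) = 4.78869 / 1.00925 = 4.74480 years.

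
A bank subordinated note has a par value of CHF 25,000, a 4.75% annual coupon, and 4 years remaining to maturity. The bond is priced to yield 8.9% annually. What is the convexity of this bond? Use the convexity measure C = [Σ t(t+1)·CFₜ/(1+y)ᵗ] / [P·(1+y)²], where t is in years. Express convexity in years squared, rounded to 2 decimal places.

15.27

With y = 0.089:
  t   CF        PV=CF/(1+0.089)^t    t·PV        t(t+1)·PV
  1     1,187.50     1,090.4500     1,090.4500       2,180.8999
  2     1,187.50     1,001.3315     2,002.6629       6,007.9887
  3     1,187.50       919.4963     2,758.4889      11,033.9554
  4    26,187.50    18,620.1220    74,480.4878     372,402.4392
  Σ                 21,631.3997    80,332.0896     391,625.2833
P = 21,631.3997.
Convexity = Σ t(t+1)·PV / [P·(1+y)²] = 391,625.2833 / (21,631.3997 × 1.185921) = 15.26618.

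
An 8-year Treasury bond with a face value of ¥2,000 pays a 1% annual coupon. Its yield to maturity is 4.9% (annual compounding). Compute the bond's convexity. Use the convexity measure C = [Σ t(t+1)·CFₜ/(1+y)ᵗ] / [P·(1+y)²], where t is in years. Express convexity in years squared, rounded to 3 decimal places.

61.919

With y = 0.049:
  t   CF        PV=CF/(1+0.049)^t    t·PV        t(t+1)·PV
  1        20.00        19.0658        19.0658          38.1316
  2        20.00        18.1752        36.3504         109.0512
  3        20.00        17.3262        51.9786         207.9145
  4        20.00        16.5169        66.0675         330.3376
  5        20.00        15.7454        78.7268         472.3608
  6        20.00        15.0099        90.0592         630.4147
  7        20.00        14.3087       100.1612         801.2898
  8     2,020.00     1,377.6772    11,021.4174      99,192.7568
  Σ                  1,493.8252    11,463.8270     101,782.2569
P = 1,493.8252.
Convexity = Σ t(t+1)·PV / [P·(1+y)²] = 101,782.2569 / (1,493.8252 × 1.100401) = 61.91863.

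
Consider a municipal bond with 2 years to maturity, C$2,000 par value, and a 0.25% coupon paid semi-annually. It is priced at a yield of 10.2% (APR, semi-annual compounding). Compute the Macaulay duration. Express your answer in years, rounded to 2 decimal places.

2.00 years

Periodic yield y = 0.051. Discount each cash flow and weight by its period:
  t   CF        PV=CF/(1+0.051)^t    t·PV
  1         2.50         2.3787         2.3787
  2         2.50         2.2633         4.5265
  3         2.50         2.1534         6.4603
  4     2,002.50     1,641.2006     6,564.8023
  Σ                  1,647.9960     6,578.1678
Price P = Σ PV = 1,647.9960.
Macaulay duration = Σ(t·PV) / P = 6,578.1678 / 1,647.9960 = 3.99162 half-year periods.
In years: 3.99162 / 2 = 1.99581 years.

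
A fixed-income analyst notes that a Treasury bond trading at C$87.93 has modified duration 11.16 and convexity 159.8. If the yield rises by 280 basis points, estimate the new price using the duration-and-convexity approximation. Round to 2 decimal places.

Duration effect: -D_mod·Δy = -11.16 × (+0.028) = -0.312480
Convexity effect: ½·C·(Δy)² = 0.5 × 159.8 × (0.028)² = +0.0626416
ΔP/P ≈ -0.312480 + 0.0626416 = -0.2498384
New price ≈ 87.93 × (1 - 0.2498384) = 65.961709488.

C$65.96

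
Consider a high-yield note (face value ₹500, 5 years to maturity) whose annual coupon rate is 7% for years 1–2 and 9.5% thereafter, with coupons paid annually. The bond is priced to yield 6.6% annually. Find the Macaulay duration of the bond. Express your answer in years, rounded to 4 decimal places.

4.3693 years

Periodic yield y = 0.066. Discount each cash flow and weight by its year:
  t   CF        PV=CF/(1+0.066)^t    t·PV
  1        35.00        32.8330        32.8330
  2        35.00        30.8002        61.6004
  3        47.50        39.2123       117.6368
  4        47.50        36.7845       147.1380
  5       547.50       397.7389     1,988.6946
  Σ                    537.3689     2,347.9029
Price P = Σ PV = 537.3689.
Macaulay duration = Σ(t·PV) / P = 2,347.9029 / 537.3689 = 4.36926 years.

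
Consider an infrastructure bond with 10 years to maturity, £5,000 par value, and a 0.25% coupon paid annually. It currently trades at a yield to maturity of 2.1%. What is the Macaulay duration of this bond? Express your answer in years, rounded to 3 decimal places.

9.875 years

Periodic yield y = 0.021. Discount each cash flow and weight by its year:
  t   CF        PV=CF/(1+0.021)^t    t·PV
  1        12.50        12.2429        12.2429
  2        12.50        11.9911        23.9822
  3        12.50        11.7445        35.2334
  4        12.50        11.5029        46.0116
  5        12.50        11.2663        56.3315
  6        12.50        11.0346        66.2074
  7        12.50        10.8076        75.6533
  8        12.50        10.5853        84.6826
  9        12.50        10.3676        93.3084
  10    5,012.50     4,071.8987    40,718.9870
  Σ                  4,173.4414    41,212.6402
Price P = Σ PV = 4,173.4414.
Macaulay duration = Σ(t·PV) / P = 41,212.6402 / 4,173.4414 = 9.87498 years.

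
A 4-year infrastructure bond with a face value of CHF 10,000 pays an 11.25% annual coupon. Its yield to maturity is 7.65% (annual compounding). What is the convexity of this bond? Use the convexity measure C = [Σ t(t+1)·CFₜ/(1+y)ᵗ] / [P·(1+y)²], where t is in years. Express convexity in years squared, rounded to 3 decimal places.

14.207

With y = 0.0765:
  t   CF        PV=CF/(1+0.0765)^t    t·PV        t(t+1)·PV
  1     1,125.00     1,045.0534     1,045.0534       2,090.1068
  2     1,125.00       970.7881     1,941.5762       5,824.7287
  3     1,125.00       901.8004     2,705.4012      10,821.6047
  4    11,125.00     8,284.0723    33,136.2894     165,681.4469
  Σ                 11,201.7143    38,828.3202     184,417.8872
P = 11,201.7143.
Convexity = Σ t(t+1)·PV / [P·(1+y)²] = 184,417.8872 / (11,201.7143 × 1.158852) = 14.20661.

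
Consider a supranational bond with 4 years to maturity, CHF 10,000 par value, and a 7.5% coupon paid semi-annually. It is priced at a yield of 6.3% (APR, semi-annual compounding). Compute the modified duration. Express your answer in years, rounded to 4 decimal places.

3.4321 years

Periodic yield y = 0.0315. First find Macaulay duration:
  t   CF        PV=CF/(1+0.0315)^t    t·PV
  1       375.00       363.5482       363.5482
  2       375.00       352.4462       704.8924
  3       375.00       341.6832     1,025.0495
  4       375.00       331.2488     1,324.9953
  5       375.00       321.1331     1,605.6656
  6       375.00       311.3263     1,867.9581
  7       375.00       301.8190     2,112.7333
  8    10,375.00     8,095.3242    64,762.5937
  Σ                 10,418.5291    73,767.4361
P = 10,418.5291; Macaulay duration = 73,767.4361 / 10,418.5291 = 7.08041 half-year periods = 3.54020 years.
Modified duration = D_Mac / (1 + y) = 3.54020 / 1.0315 = 3.43209 years.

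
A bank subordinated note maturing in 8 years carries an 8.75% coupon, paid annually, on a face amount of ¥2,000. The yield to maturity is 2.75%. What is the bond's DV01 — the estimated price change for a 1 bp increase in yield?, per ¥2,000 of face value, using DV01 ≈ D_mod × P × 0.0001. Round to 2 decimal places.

¥1.78

Periodic yield y = 0.0275.
  t   CF        PV=CF/(1+0.0275)^t    t·PV
  1       175.00       170.3163       170.3163
  2       175.00       165.7580       331.5159
  3       175.00       161.3216       483.9648
  4       175.00       157.0040       628.0160
  5       175.00       152.8019       764.0097
  6       175.00       148.7124       892.2742
  7       175.00       144.7322     1,013.1256
  8     2,175.00     1,750.6713    14,005.3706
  Σ                  2,851.3177    18,288.5931
P = 2,851.3177; D_Mac = 6.41408 yrs; D_mod = 6.24242 yrs.
DV01 ≈ 6.24242 × 2,851.3177 × 0.0001 = 1.779912.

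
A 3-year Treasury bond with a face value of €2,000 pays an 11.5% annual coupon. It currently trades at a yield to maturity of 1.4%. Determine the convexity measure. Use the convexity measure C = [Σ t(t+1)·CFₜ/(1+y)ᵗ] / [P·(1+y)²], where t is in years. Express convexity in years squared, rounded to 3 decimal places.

With y = 0.014:
  t   CF        PV=CF/(1+0.014)^t    t·PV        t(t+1)·PV
  1       230.00       226.8245       226.8245         453.6489
  2       230.00       223.6928       447.3855       1,342.1566
  3     2,230.00     2,138.9025     6,416.7076      25,666.8306
  Σ                  2,589.4198     7,090.9176      27,462.6361
P = 2,589.4198.
Convexity = Σ t(t+1)·PV / [P·(1+y)²] = 27,462.6361 / (2,589.4198 × 1.028196) = 10.31487.

10.315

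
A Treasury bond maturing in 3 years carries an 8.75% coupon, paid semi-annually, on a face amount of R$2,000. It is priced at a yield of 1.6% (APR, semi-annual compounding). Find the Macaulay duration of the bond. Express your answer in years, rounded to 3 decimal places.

Periodic yield y = 0.008. Discount each cash flow and weight by its period:
  t   CF        PV=CF/(1+0.008)^t    t·PV
  1        87.50        86.8056        86.8056
  2        87.50        86.1166       172.2332
  3        87.50        85.4332       256.2995
  4        87.50        84.7551       339.0205
  5        87.50        84.0825       420.4123
  6     2,087.50     1,990.0468    11,940.2808
  Σ                  2,417.2397    13,215.0519
Price P = Σ PV = 2,417.2397.
Macaulay duration = Σ(t·PV) / P = 13,215.0519 / 2,417.2397 = 5.46700 half-year periods.
In years: 5.46700 / 2 = 2.73350 years.

2.734 years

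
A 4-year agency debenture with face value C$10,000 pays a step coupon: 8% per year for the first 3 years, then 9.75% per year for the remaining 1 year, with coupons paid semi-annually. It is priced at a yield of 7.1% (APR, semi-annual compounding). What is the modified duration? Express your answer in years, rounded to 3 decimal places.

3.392 years

Periodic yield y = 0.0355. First find Macaulay duration:
  t   CF        PV=CF/(1+0.0355)^t    t·PV
  1       400.00       386.2868       386.2868
  2       400.00       373.0438       746.0875
  3       400.00       360.2547     1,080.7642
  4       400.00       347.9041     1,391.6165
  5       400.00       335.9769     1,679.8847
  6       400.00       324.4587     1,946.7520
  7       487.50       381.8773     2,673.1414
  8    10,487.50     7,933.6155    63,468.9239
  Σ                 10,443.4179    73,373.4570
P = 10,443.4179; Macaulay duration = 73,373.4570 / 10,443.4179 = 7.02581 half-year periods = 3.51290 years.
Modified duration = D_Mac / (1 + y) = 3.51290 / 1.0355 = 3.39247 years.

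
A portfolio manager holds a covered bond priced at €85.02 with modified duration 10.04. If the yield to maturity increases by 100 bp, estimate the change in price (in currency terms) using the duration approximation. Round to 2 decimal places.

-€8.54

Duration approximation: ΔP/P ≈ -D_mod · Δy = -10.04 × (+0.01) = -0.100400.
ΔP ≈ 85.02 × (-0.100400) = -8.536008.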